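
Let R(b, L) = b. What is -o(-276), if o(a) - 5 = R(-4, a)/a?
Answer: -346/69 ≈ -5.0145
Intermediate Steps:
o(a) = 5 - 4/a
-o(-276) = -(5 - 4/(-276)) = -(5 - 4*(-1/276)) = -(5 + 1/69) = -1*346/69 = -346/69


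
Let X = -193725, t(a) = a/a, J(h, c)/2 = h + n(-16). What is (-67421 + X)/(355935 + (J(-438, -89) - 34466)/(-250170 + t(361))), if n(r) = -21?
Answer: -65330633674/89043938399 ≈ -0.73369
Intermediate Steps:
J(h, c) = -42 + 2*h (J(h, c) = 2*(h - 21) = 2*(-21 + h) = -42 + 2*h)
t(a) = 1
(-67421 + X)/(355935 + (J(-438, -89) - 34466)/(-250170 + t(361))) = (-67421 - 193725)/(355935 + ((-42 + 2*(-438)) - 34466)/(-250170 + 1)) = -261146/(355935 + ((-42 - 876) - 34466)/(-250169)) = -261146/(355935 + (-918 - 34466)*(-1/250169)) = -261146/(355935 - 35384*(-1/250169)) = -261146/(355935 + 35384/250169) = -261146/89043938399/250169 = -261146*250169/89043938399 = -65330633674/89043938399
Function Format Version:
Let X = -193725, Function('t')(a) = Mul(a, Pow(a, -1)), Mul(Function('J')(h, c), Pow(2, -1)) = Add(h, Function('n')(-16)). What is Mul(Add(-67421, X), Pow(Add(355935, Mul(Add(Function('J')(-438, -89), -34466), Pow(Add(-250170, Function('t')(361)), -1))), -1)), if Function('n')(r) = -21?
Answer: Rational(-65330633674, 89043938399) ≈ -0.73369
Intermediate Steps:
Function('J')(h, c) = Add(-42, Mul(2, h)) (Function('J')(h, c) = Mul(2, Add(h, -21)) = Mul(2, Add(-21, h)) = Add(-42, Mul(2, h)))
Function('t')(a) = 1
Mul(Add(-67421, X), Pow(Add(355935, Mul(Add(Function('J')(-438, -89), -34466), Pow(Add(-250170, Function('t')(361)), -1))), -1)) = Mul(Add(-67421, -193725), Pow(Add(355935, Mul(Add(Add(-42, Mul(2, -438)), -34466), Pow(Add(-250170, 1), -1))), -1)) = Mul(-261146, Pow(Add(355935, Mul(Add(Add(-42, -876), -34466), Pow(-250169, -1))), -1)) = Mul(-261146, Pow(Add(355935, Mul(Add(-918, -34466), Rational(-1, 250169))), -1)) = Mul(-261146, Pow(Add(355935, Mul(-35384, Rational(-1, 250169))), -1)) = Mul(-261146, Pow(Add(355935, Rational(35384, 250169)), -1)) = Mul(-261146, Pow(Rational(89043938399, 250169), -1)) = Mul(-261146, Rational(250169, 89043938399)) = Rational(-65330633674, 89043938399)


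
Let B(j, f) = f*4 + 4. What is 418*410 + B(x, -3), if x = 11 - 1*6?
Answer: 171372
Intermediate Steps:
x = 5 (x = 11 - 6 = 5)
B(j, f) = 4 + 4*f (B(j, f) = 4*f + 4 = 4 + 4*f)
418*410 + B(x, -3) = 418*410 + (4 + 4*(-3)) = 171380 + (4 - 12) = 171380 - 8 = 171372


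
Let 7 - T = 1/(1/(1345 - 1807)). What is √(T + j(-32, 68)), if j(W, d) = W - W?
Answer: √469 ≈ 21.656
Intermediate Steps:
j(W, d) = 0
T = 469 (T = 7 - 1/(1/(1345 - 1807)) = 7 - 1/(1/(-462)) = 7 - 1/(-1/462) = 7 - 1*(-462) = 7 + 462 = 469)
√(T + j(-32, 68)) = √(469 + 0) = √469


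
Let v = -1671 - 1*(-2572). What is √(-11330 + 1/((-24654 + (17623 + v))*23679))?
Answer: I*√26523758470917501030/48384090 ≈ 106.44*I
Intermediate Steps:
v = 901 (v = -1671 + 2572 = 901)
√(-11330 + 1/((-24654 + (17623 + v))*23679)) = √(-11330 + 1/((-24654 + (17623 + 901))*23679)) = √(-11330 + (1/23679)/(-24654 + 18524)) = √(-11330 + (1/23679)/(-6130)) = √(-11330 - 1/6130*1/23679) = √(-11330 - 1/145152270) = √(-1644575219101/145152270) = I*√26523758470917501030/48384090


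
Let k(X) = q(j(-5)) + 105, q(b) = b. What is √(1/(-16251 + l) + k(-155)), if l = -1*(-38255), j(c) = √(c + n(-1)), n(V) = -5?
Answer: √(12709625921 + 121044004*I*√10)/11002 ≈ 10.248 + 0.15429*I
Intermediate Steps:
j(c) = √(-5 + c) (j(c) = √(c - 5) = √(-5 + c))
l = 38255
k(X) = 105 + I*√10 (k(X) = √(-5 - 5) + 105 = √(-10) + 105 = I*√10 + 105 = 105 + I*√10)
√(1/(-16251 + l) + k(-155)) = √(1/(-16251 + 38255) + (105 + I*√10)) = √(1/22004 + (105 + I*√10)) = √(2310421/22004 + I*√10)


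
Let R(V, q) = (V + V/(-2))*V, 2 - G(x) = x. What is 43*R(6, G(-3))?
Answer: 774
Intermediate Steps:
G(x) = 2 - x
R(V, q) = V²/2 (R(V, q) = (V + V*(-½))*V = (V - V/2)*V = (V/2)*V = V²/2)
43*R(6, G(-3)) = 43*((½)*6²) = 43*((½)*36) = 43*18 = 774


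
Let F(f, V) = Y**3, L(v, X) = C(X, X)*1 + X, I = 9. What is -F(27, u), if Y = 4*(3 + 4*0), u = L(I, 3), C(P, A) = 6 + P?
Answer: -1728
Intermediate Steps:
L(v, X) = 6 + 2*X (L(v, X) = (6 + X)*1 + X = (6 + X) + X = 6 + 2*X)
u = 12 (u = 6 + 2*3 = 6 + 6 = 12)
Y = 12 (Y = 4*(3 + 0) = 4*3 = 12)
F(f, V) = 1728 (F(f, V) = 12**3 = 1728)
-F(27, u) = -1*1728 = -1728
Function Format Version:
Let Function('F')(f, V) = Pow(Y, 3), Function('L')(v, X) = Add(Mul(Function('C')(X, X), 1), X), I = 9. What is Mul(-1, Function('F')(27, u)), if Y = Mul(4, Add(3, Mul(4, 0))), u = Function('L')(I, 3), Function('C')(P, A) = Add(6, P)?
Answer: -1728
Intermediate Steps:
Function('L')(v, X) = Add(6, Mul(2, X)) (Function('L')(v, X) = Add(Mul(Add(6, X), 1), X) = Add(Add(6, X), X) = Add(6, Mul(2, X)))
u = 12 (u = Add(6, Mul(2, 3)) = Add(6, 6) = 12)
Y = 12 (Y = Mul(4, Add(3, 0)) = Mul(4, 3) = 12)
Function('F')(f, V) = 1728 (Function('F')(f, V) = Pow(12, 3) = 1728)
Mul(-1, Function('F')(27, u)) = Mul(-1, 1728) = -1728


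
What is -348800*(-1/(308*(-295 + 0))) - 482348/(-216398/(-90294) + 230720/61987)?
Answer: -125157765887764084/1587569638171 ≈ -78836.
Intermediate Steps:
-348800*(-1/(308*(-295 + 0))) - 482348/(-216398/(-90294) + 230720/61987) = -348800/((-308*(-295))) - 482348/(-216398*(-1/90294) + 230720*(1/61987)) = -348800/90860 - 482348/(108199/45147 + 230720/61987) = -348800*1/90860 - 482348/17123247253/2798527089 = -17440/4543 - 482348*2798527089/17123247253 = -17440/4543 - 1349863944324972/17123247253 = -125157765887764084/1587569638171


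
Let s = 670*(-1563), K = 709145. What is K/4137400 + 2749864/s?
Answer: -212693271563/86654533080 ≈ -2.4545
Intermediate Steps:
s = -1047210
K/4137400 + 2749864/s = 709145/4137400 + 2749864/(-1047210) = 709145*(1/4137400) + 2749864*(-1/1047210) = 141829/827480 - 1374932/523605 = -212693271563/86654533080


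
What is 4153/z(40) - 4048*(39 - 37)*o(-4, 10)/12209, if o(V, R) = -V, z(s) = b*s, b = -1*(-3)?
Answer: 46817897/1465080 ≈ 31.956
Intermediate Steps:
b = 3
z(s) = 3*s
4153/z(40) - 4048*(39 - 37)*o(-4, 10)/12209 = 4153/((3*40)) - 4048/(12209/(((39 - 37)*(-1*(-4))))) = 4153/120 - 4048/(12209/((2*4))) = 4153*(1/120) - 4048/(12209/8) = 4153/120 - 4048/(12209*(⅛)) = 4153/120 - 4048/12209/8 = 4153/120 - 4048*8/12209 = 4153/120 - 32384/12209 = 46817897/1465080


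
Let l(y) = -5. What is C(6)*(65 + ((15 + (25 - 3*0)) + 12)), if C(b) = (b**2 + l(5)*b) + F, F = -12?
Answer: -702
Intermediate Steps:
C(b) = -12 + b**2 - 5*b (C(b) = (b**2 - 5*b) - 12 = -12 + b**2 - 5*b)
C(6)*(65 + ((15 + (25 - 3*0)) + 12)) = (-12 + 6**2 - 5*6)*(65 + ((15 + (25 - 3*0)) + 12)) = (-12 + 36 - 30)*(65 + ((15 + (25 - 1*0)) + 12)) = -6*(65 + ((15 + (25 + 0)) + 12)) = -6*(65 + ((15 + 25) + 12)) = -6*(65 + (40 + 12)) = -6*(65 + 52) = -6*117 = -702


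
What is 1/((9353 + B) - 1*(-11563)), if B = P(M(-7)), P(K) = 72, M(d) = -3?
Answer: 1/20988 ≈ 4.7646e-5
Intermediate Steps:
B = 72
1/((9353 + B) - 1*(-11563)) = 1/((9353 + 72) - 1*(-11563)) = 1/(9425 + 11563) = 1/20988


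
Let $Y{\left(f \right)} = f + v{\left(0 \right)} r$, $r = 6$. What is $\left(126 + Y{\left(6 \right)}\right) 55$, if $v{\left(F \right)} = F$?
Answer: $7260$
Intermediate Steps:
$Y{\left(f \right)} = f$ ($Y{\left(f \right)} = f + 0 \cdot 6 = f + 0 = f$)
$\left(126 + Y{\left(6 \right)}\right) 55 = \left(126 + 6\right) 55 = 132 \cdot 55 = 7260$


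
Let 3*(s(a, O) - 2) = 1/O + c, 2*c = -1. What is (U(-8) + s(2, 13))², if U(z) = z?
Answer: 229441/6084 ≈ 37.712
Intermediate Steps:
c = -½ (c = (½)*(-1) = -½ ≈ -0.50000)
s(a, O) = 11/6 + 1/(3*O) (s(a, O) = 2 + (1/O - ½)/3 = 2 + (-½ + 1/O)/3 = 2 + (-⅙ + 1/(3*O)) = 11/6 + 1/(3*O))
(U(-8) + s(2, 13))² = (-8 + (⅙)*(2 + 11*13)/13)² = (-8 + (⅙)*(1/13)*(2 + 143))² = (-8 + (⅙)*(1/13)*145)² = (-8 + 145/78)² = (-479/78)² = 229441/6084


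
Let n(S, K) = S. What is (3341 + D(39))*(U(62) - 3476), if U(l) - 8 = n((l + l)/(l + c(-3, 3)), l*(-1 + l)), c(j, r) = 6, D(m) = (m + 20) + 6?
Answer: -200698550/17 ≈ -1.1806e+7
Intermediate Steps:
D(m) = 26 + m (D(m) = (20 + m) + 6 = 26 + m)
U(l) = 8 + 2*l/(6 + l) (U(l) = 8 + (l + l)/(l + 6) = 8 + (2*l)/(6 + l) = 8 + 2*l/(6 + l))
(3341 + D(39))*(U(62) - 3476) = (3341 + (26 + 39))*(2*(24 + 5*62)/(6 + 62) - 3476) = (3341 + 65)*(2*(24 + 310)/68 - 3476) = 3406*(2*(1/68)*334 - 3476) = 3406*(167/17 - 3476) = 3406*(-58925/17) = -200698550/17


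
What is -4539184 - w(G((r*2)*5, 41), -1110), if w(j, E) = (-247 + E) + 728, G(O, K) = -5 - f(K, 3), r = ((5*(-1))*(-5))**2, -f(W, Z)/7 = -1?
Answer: -4538555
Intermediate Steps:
f(W, Z) = 7 (f(W, Z) = -7*(-1) = 7)
r = 625 (r = (-5*(-5))**2 = 25**2 = 625)
G(O, K) = -12 (G(O, K) = -5 - 1*7 = -5 - 7 = -12)
w(j, E) = 481 + E
-4539184 - w(G((r*2)*5, 41), -1110) = -4539184 - (481 - 1110) = -4539184 - 1*(-629) = -4539184 + 629 = -4538555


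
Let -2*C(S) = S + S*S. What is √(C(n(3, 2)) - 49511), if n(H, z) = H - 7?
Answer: 13*I*√293 ≈ 222.52*I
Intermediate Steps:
n(H, z) = -7 + H
C(S) = -S/2 - S²/2 (C(S) = -(S + S*S)/2 = -(S + S²)/2 = -S/2 - S²/2)
√(C(n(3, 2)) - 49511) = √(-(-7 + 3)*(1 + (-7 + 3))/2 - 49511) = √(-½*(-4)*(1 - 4) - 49511) = √(-½*(-4)*(-3) - 49511) = √(-6 - 49511) = √(-49517) = 13*I*√293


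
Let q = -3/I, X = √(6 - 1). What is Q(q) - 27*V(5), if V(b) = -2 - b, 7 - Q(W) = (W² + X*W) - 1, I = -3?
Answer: 196 - √5 ≈ 193.76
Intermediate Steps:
X = √5 ≈ 2.2361
q = 1 (q = -3/(-3) = -3*(-⅓) = 1)
Q(W) = 8 - W² - W*√5 (Q(W) = 7 - ((W² + √5*W) - 1) = 7 - ((W² + W*√5) - 1) = 7 - (-1 + W² + W*√5) = 7 + (1 - W² - W*√5) = 8 - W² - W*√5)
Q(q) - 27*V(5) = (8 - 1*1² - 1*1*√5) - 27*(-2 - 1*5) = (8 - 1*1 - √5) - 27*(-2 - 5) = (8 - 1 - √5) - 27*(-7) = (7 - √5) + 189 = 196 - √5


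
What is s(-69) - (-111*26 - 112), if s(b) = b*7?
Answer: 2515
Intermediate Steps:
s(b) = 7*b
s(-69) - (-111*26 - 112) = 7*(-69) - (-111*26 - 112) = -483 - (-2886 - 112) = -483 - 1*(-2998) = -483 + 2998 = 2515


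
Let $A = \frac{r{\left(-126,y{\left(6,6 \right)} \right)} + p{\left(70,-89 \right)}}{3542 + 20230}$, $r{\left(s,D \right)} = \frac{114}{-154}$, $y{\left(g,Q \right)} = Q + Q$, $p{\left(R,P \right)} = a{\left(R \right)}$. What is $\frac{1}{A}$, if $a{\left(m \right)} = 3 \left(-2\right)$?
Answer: $- \frac{610148}{173} \approx -3526.9$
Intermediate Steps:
$a{\left(m \right)} = -6$
$p{\left(R,P \right)} = -6$
$y{\left(g,Q \right)} = 2 Q$
$r{\left(s,D \right)} = - \frac{57}{77}$ ($r{\left(s,D \right)} = 114 \left(- \frac{1}{154}\right) = - \frac{57}{77}$)
$A = - \frac{173}{610148}$ ($A = \frac{- \frac{57}{77} - 6}{3542 + 20230} = - \frac{519}{77 \cdot 23772} = \left(- \frac{519}{77}\right) \frac{1}{23772} = - \frac{173}{610148} \approx -0.00028354$)
$\frac{1}{A} = \frac{1}{- \frac{173}{610148}} = - \frac{610148}{173}$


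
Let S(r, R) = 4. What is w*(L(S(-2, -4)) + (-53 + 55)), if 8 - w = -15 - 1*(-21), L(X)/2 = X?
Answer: 20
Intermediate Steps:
L(X) = 2*X
w = 2 (w = 8 - (-15 - 1*(-21)) = 8 - (-15 + 21) = 8 - 1*6 = 8 - 6 = 2)
w*(L(S(-2, -4)) + (-53 + 55)) = 2*(2*4 + (-53 + 55)) = 2*(8 + 2) = 2*10 = 20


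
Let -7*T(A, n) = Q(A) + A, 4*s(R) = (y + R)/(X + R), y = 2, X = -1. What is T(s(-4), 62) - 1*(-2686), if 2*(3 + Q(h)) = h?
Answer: 376097/140 ≈ 2686.4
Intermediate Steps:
Q(h) = -3 + h/2
s(R) = (2 + R)/(4*(-1 + R)) (s(R) = ((2 + R)/(-1 + R))/4 = (2 + R)/(4*(-1 + R)))
T(A, n) = 3/7 - 3*A/14 (T(A, n) = -((-3 + A/2) + A)/7 = -(-3 + 3*A/2)/7 = 3/7 - 3*A/14)
T(s(-4), 62) - 1*(-2686) = (3/7 - 3*(2 - 4)/(56*(-1 - 4))) - 1*(-2686) = (3/7 - 3*(-2)/(56*(-5))) + 2686 = (3/7 - 3*(-1)*(-2)/(56*5)) + 2686 = (3/7 - 3/14*1/10) + 2686 = (3/7 - 3/140) + 2686 = 57/140 + 2686 = 376097/140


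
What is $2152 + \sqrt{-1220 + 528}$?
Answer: $2152 + 2 i \sqrt{173} \approx 2152.0 + 26.306 i$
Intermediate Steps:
$2152 + \sqrt{-1220 + 528} = 2152 + \sqrt{-692} = 2152 + 2 i \sqrt{173}$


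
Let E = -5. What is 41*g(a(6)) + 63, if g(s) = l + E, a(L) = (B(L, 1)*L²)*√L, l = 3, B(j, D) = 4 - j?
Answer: -19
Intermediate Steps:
a(L) = L^(5/2)*(4 - L) (a(L) = ((4 - L)*L²)*√L = (L²*(4 - L))*√L = L^(5/2)*(4 - L))
g(s) = -2 (g(s) = 3 - 5 = -2)
41*g(a(6)) + 63 = 41*(-2) + 63 = -82 + 63 = -19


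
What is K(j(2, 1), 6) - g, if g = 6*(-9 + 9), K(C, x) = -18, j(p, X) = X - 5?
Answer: -18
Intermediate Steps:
j(p, X) = -5 + X
g = 0 (g = 6*0 = 0)
K(j(2, 1), 6) - g = -18 - 1*0 = -18 + 0 = -18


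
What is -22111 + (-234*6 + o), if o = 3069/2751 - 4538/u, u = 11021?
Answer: -237641520218/10106257 ≈ -23514.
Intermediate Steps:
o = 7113137/10106257 (o = 3069/2751 - 4538/11021 = 3069*(1/2751) - 4538*1/11021 = 1023/917 - 4538/11021 = 7113137/10106257 ≈ 0.70383)
-22111 + (-234*6 + o) = -22111 + (-234*6 + 7113137/10106257) = -22111 + (-1404 + 7113137/10106257) = -22111 - 14182071691/10106257 = -237641520218/10106257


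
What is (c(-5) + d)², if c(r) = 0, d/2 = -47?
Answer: 8836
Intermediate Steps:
d = -94 (d = 2*(-47) = -94)
(c(-5) + d)² = (0 - 94)² = (-94)² = 8836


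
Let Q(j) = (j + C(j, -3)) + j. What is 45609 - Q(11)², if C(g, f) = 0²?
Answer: 45125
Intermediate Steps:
C(g, f) = 0
Q(j) = 2*j (Q(j) = (j + 0) + j = j + j = 2*j)
45609 - Q(11)² = 45609 - (2*11)² = 45609 - 1*22² = 45609 - 1*484 = 45609 - 484 = 45125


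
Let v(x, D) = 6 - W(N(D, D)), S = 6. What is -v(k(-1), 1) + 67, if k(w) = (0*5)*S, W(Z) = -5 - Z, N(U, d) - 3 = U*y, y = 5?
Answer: 48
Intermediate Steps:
N(U, d) = 3 + 5*U (N(U, d) = 3 + U*5 = 3 + 5*U)
k(w) = 0 (k(w) = (0*5)*6 = 0*6 = 0)
v(x, D) = 14 + 5*D (v(x, D) = 6 - (-5 - (3 + 5*D)) = 6 - (-5 + (-3 - 5*D)) = 6 - (-8 - 5*D) = 6 + (8 + 5*D) = 14 + 5*D)
-v(k(-1), 1) + 67 = -(14 + 5*1) + 67 = -(14 + 5) + 67 = -1*19 + 67 = -19 + 67 = 48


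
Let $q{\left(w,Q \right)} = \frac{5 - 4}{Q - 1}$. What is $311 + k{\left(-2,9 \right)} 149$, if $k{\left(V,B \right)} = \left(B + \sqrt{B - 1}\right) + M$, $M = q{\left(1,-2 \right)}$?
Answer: $\frac{4807}{3} + 298 \sqrt{2} \approx 2023.8$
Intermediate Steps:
$q{\left(w,Q \right)} = \frac{1}{-1 + Q}$ ($q{\left(w,Q \right)} = 1 \frac{1}{-1 + Q} = \frac{1}{-1 + Q}$)
$M = - \frac{1}{3}$ ($M = \frac{1}{-1 - 2} = \frac{1}{-3} = - \frac{1}{3} \approx -0.33333$)
$k{\left(V,B \right)} = - \frac{1}{3} + B + \sqrt{-1 + B}$ ($k{\left(V,B \right)} = \left(B + \sqrt{B - 1}\right) - \frac{1}{3} = \left(B + \sqrt{-1 + B}\right) - \frac{1}{3} = - \frac{1}{3} + B + \sqrt{-1 + B}$)
$311 + k{\left(-2,9 \right)} 149 = 311 + \left(- \frac{1}{3} + 9 + \sqrt{-1 + 9}\right) 149 = 311 + \left(- \frac{1}{3} + 9 + \sqrt{8}\right) 149 = 311 + \left(- \frac{1}{3} + 9 + 2 \sqrt{2}\right) 149 = 311 + \left(\frac{26}{3} + 2 \sqrt{2}\right) 149 = 311 + \left(\frac{3874}{3} + 298 \sqrt{2}\right) = \frac{4807}{3} + 298 \sqrt{2}$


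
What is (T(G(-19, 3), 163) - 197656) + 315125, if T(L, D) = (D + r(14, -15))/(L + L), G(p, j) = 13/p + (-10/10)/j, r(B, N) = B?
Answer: 13616315/116 ≈ 1.1738e+5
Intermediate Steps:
G(p, j) = -1/j + 13/p (G(p, j) = 13/p + (-10*1/10)/j = 13/p - 1/j = -1/j + 13/p)
T(L, D) = (14 + D)/(2*L) (T(L, D) = (D + 14)/(L + L) = (14 + D)/((2*L)) = (14 + D)*(1/(2*L)) = (14 + D)/(2*L))
(T(G(-19, 3), 163) - 197656) + 315125 = ((14 + 163)/(2*(-1/3 + 13/(-19))) - 197656) + 315125 = ((1/2)*177/(-1*1/3 + 13*(-1/19)) - 197656) + 315125 = ((1/2)*177/(-1/3 - 13/19) - 197656) + 315125 = ((1/2)*177/(-58/57) - 197656) + 315125 = ((1/2)*(-57/58)*177 - 197656) + 315125 = (-10089/116 - 197656) + 315125 = -22938185/116 + 315125 = 13616315/116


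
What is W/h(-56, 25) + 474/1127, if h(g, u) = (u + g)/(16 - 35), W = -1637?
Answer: -35038387/34937 ≈ -1002.9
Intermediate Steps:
h(g, u) = -g/19 - u/19 (h(g, u) = (g + u)/(-19) = (g + u)*(-1/19) = -g/19 - u/19)
W/h(-56, 25) + 474/1127 = -1637/(-1/19*(-56) - 1/19*25) + 474/1127 = -1637/(56/19 - 25/19) + 474*(1/1127) = -1637/31/19 + 474/1127 = -1637*19/31 + 474/1127 = -31103/31 + 474/1127 = -35038387/34937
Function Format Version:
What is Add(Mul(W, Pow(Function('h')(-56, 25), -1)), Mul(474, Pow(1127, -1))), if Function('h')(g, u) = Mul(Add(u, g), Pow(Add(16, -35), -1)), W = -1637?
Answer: Rational(-35038387, 34937) ≈ -1002.9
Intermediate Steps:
Function('h')(g, u) = Add(Mul(Rational(-1, 19), g), Mul(Rational(-1, 19), u)) (Function('h')(g, u) = Mul(Add(g, u), Pow(-19, -1)) = Mul(Add(g, u), Rational(-1, 19)) = Add(Mul(Rational(-1, 19), g), Mul(Rational(-1, 19), u)))
Add(Mul(W, Pow(Function('h')(-56, 25), -1)), Mul(474, Pow(1127, -1))) = Add(Mul(-1637, Pow(Add(Mul(Rational(-1, 19), -56), Mul(Rational(-1, 19), 25)), -1)), Mul(474, Pow(1127, -1))) = Add(Mul(-1637, Pow(Add(Rational(56, 19), Rational(-25, 19)), -1)), Mul(474, Rational(1, 1127))) = Add(Mul(-1637, Pow(Rational(31, 19), -1)), Rational(474, 1127)) = Add(Mul(-1637, Rational(19, 31)), Rational(474, 1127)) = Add(Rational(-31103, 31), Rational(474, 1127)) = Rational(-35038387, 34937)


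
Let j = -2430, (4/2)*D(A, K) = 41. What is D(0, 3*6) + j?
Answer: -4819/2 ≈ -2409.5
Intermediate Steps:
D(A, K) = 41/2 (D(A, K) = (1/2)*41 = 41/2)
D(0, 3*6) + j = 41/2 - 2430 = -4819/2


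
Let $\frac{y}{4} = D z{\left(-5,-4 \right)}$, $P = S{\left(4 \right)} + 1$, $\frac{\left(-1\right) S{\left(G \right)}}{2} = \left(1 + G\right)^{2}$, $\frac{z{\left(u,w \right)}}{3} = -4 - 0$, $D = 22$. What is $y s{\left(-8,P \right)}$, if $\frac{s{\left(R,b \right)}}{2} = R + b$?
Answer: $120384$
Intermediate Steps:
$z{\left(u,w \right)} = -12$ ($z{\left(u,w \right)} = 3 \left(-4 - 0\right) = 3 \left(-4 + 0\right) = 3 \left(-4\right) = -12$)
$S{\left(G \right)} = - 2 \left(1 + G\right)^{2}$
$P = -49$ ($P = - 2 \left(1 + 4\right)^{2} + 1 = - 2 \cdot 5^{2} + 1 = \left(-2\right) 25 + 1 = -50 + 1 = -49$)
$y = -1056$ ($y = 4 \cdot 22 \left(-12\right) = 4 \left(-264\right) = -1056$)
$s{\left(R,b \right)} = 2 R + 2 b$ ($s{\left(R,b \right)} = 2 \left(R + b\right) = 2 R + 2 b$)
$y s{\left(-8,P \right)} = - 1056 \left(2 \left(-8\right) + 2 \left(-49\right)\right) = - 1056 \left(-16 - 98\right) = \left(-1056\right) \left(-114\right) = 120384$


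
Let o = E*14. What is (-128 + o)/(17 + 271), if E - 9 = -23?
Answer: -9/8 ≈ -1.1250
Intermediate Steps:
E = -14 (E = 9 - 23 = -14)
o = -196 (o = -14*14 = -196)
(-128 + o)/(17 + 271) = (-128 - 196)/(17 + 271) = -324/288 = -324*1/288 = -9/8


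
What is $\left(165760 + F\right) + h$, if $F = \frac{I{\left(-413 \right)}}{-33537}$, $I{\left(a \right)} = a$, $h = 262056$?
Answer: $\frac{2049666515}{4791} \approx 4.2782 \cdot 10^{5}$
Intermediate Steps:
$F = \frac{59}{4791}$ ($F = - \frac{413}{-33537} = \left(-413\right) \left(- \frac{1}{33537}\right) = \frac{59}{4791} \approx 0.012315$)
$\left(165760 + F\right) + h = \left(165760 + \frac{59}{4791}\right) + 262056 = \frac{794156219}{4791} + 262056 = \frac{2049666515}{4791}$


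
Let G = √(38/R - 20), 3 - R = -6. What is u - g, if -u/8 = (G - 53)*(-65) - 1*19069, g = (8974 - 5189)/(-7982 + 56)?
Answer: 990690377/7926 + 520*I*√142/3 ≈ 1.2499e+5 + 2065.5*I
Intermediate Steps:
R = 9 (R = 3 - 1*(-6) = 3 + 6 = 9)
g = -3785/7926 (g = 3785/(-7926) = 3785*(-1/7926) = -3785/7926 ≈ -0.47754)
G = I*√142/3 (G = √(38/9 - 20) = √(-142/9) = I*√142/3 ≈ 3.9721*I)
u = 124992 + 520*I*√142/3 (u = -8*((I*√142/3 - 53)*(-65) - 1*19069) = -8*((-53 + I*√142/3)*(-65) - 19069) = -8*((3445 - 65*I*√142/3) - 19069) = -8*(-15624 - 65*I*√142/3) = 124992 + 520*I*√142/3 ≈ 1.2499e+5 + 2065.5*I)
u - g = (124992 + 520*I*√142/3) - 1*(-3785/7926) = (124992 + 520*I*√142/3) + 3785/7926 = 990690377/7926 + 520*I*√142/3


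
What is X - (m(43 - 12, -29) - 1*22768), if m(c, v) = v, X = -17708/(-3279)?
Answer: 74769071/3279 ≈ 22802.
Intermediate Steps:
X = 17708/3279 (X = -17708*(-1/3279) = 17708/3279 ≈ 5.4004)
X - (m(43 - 12, -29) - 1*22768) = 17708/3279 - (-29 - 1*22768) = 17708/3279 - (-29 - 22768) = 17708/3279 - 1*(-22797) = 17708/3279 + 22797 = 74769071/3279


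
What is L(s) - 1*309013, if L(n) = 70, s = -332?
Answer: -308943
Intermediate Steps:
L(s) - 1*309013 = 70 - 1*309013 = 70 - 309013 = -308943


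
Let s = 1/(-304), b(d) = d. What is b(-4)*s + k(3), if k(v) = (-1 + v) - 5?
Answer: -227/76 ≈ -2.9868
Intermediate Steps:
k(v) = -6 + v
s = -1/304 ≈ -0.0032895
b(-4)*s + k(3) = -4*(-1/304) + (-6 + 3) = 1/76 - 3 = -227/76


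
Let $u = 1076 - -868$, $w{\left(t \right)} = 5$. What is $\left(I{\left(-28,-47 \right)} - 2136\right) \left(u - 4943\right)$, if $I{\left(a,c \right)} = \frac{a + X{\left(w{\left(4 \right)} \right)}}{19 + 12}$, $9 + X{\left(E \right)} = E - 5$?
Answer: $\frac{198692747}{31} \approx 6.4094 \cdot 10^{6}$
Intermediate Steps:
$X{\left(E \right)} = -14 + E$ ($X{\left(E \right)} = -9 + \left(E - 5\right) = -9 + \left(-5 + E\right) = -14 + E$)
$u = 1944$ ($u = 1076 + 868 = 1944$)
$I{\left(a,c \right)} = - \frac{9}{31} + \frac{a}{31}$ ($I{\left(a,c \right)} = \frac{a + \left(-14 + 5\right)}{19 + 12} = \frac{a - 9}{31} = \left(-9 + a\right) \frac{1}{31} = - \frac{9}{31} + \frac{a}{31}$)
$\left(I{\left(-28,-47 \right)} - 2136\right) \left(u - 4943\right) = \left(\left(- \frac{9}{31} + \frac{1}{31} \left(-28\right)\right) - 2136\right) \left(1944 - 4943\right) = \left(\left(- \frac{9}{31} - \frac{28}{31}\right) - 2136\right) \left(-2999\right) = \left(- \frac{37}{31} - 2136\right) \left(-2999\right) = \left(- \frac{66253}{31}\right) \left(-2999\right) = \frac{198692747}{31}$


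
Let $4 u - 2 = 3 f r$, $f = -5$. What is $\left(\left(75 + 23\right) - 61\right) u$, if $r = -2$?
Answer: $296$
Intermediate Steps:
$u = 8$ ($u = \frac{1}{2} + \frac{3 \left(-5\right) \left(-2\right)}{4} = \frac{1}{2} + \frac{\left(-15\right) \left(-2\right)}{4} = \frac{1}{2} + \frac{1}{4} \cdot 30 = \frac{1}{2} + \frac{15}{2} = 8$)
$\left(\left(75 + 23\right) - 61\right) u = \left(\left(75 + 23\right) - 61\right) 8 = \left(98 - 61\right) 8 = 37 \cdot 8 = 296$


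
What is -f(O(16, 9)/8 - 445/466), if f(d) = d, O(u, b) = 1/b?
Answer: 15787/16776 ≈ 0.94105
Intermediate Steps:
-f(O(16, 9)/8 - 445/466) = -(1/(9*8) - 445/466) = -((1/9)*(1/8) - 445*1/466) = -(1/72 - 445/466) = -1*(-15787/16776) = 15787/16776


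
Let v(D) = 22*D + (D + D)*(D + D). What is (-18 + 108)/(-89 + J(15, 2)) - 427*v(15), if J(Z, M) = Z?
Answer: -19432815/37 ≈ -5.2521e+5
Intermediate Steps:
v(D) = 4*D² + 22*D (v(D) = 22*D + (2*D)*(2*D) = 22*D + 4*D² = 4*D² + 22*D)
(-18 + 108)/(-89 + J(15, 2)) - 427*v(15) = (-18 + 108)/(-89 + 15) - 854*15*(11 + 2*15) = 90/(-74) - 854*15*(11 + 30) = 90*(-1/74) - 854*15*41 = -45/37 - 427*1230 = -45/37 - 525210 = -19432815/37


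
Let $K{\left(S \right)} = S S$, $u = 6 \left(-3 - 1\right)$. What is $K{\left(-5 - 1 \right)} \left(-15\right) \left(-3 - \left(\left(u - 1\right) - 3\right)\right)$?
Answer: $-13500$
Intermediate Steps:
$u = -24$ ($u = 6 \left(-4\right) = -24$)
$K{\left(S \right)} = S^{2}$
$K{\left(-5 - 1 \right)} \left(-15\right) \left(-3 - \left(\left(u - 1\right) - 3\right)\right) = \left(-5 - 1\right)^{2} \left(-15\right) \left(-3 - \left(\left(-24 - 1\right) - 3\right)\right) = \left(-5 - 1\right)^{2} \left(-15\right) \left(-3 - \left(-25 - 3\right)\right) = \left(-6\right)^{2} \left(-15\right) \left(-3 - -28\right) = 36 \left(-15\right) \left(-3 + 28\right) = \left(-540\right) 25 = -13500$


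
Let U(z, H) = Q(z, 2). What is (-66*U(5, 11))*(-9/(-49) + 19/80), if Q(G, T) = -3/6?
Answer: 54483/3920 ≈ 13.899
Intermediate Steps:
Q(G, T) = -1/2 (Q(G, T) = -3*1/6 = -1/2)
U(z, H) = -1/2
(-66*U(5, 11))*(-9/(-49) + 19/80) = (-66*(-1/2))*(-9/(-49) + 19/80) = 33*(-9*(-1/49) + 19*(1/80)) = 33*(9/49 + 19/80) = 33*(1651/3920) = 54483/3920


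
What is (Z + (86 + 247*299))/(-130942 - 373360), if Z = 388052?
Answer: -461991/504302 ≈ -0.91610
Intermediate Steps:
(Z + (86 + 247*299))/(-130942 - 373360) = (388052 + (86 + 247*299))/(-130942 - 373360) = (388052 + (86 + 73853))/(-504302) = (388052 + 73939)*(-1/504302) = 461991*(-1/504302) = -461991/504302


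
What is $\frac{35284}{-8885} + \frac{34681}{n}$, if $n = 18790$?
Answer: $- \frac{14193827}{6677966} \approx -2.1255$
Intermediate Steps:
$\frac{35284}{-8885} + \frac{34681}{n} = \frac{35284}{-8885} + \frac{34681}{18790} = 35284 \left(- \frac{1}{8885}\right) + 34681 \cdot \frac{1}{18790} = - \frac{35284}{8885} + \frac{34681}{18790} = - \frac{14193827}{6677966}$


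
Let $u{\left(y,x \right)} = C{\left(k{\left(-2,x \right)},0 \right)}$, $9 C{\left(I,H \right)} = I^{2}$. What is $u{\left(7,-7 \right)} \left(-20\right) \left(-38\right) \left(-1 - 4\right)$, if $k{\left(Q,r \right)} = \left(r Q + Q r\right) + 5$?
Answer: $-459800$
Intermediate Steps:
$k{\left(Q,r \right)} = 5 + 2 Q r$ ($k{\left(Q,r \right)} = \left(Q r + Q r\right) + 5 = 2 Q r + 5 = 5 + 2 Q r$)
$C{\left(I,H \right)} = \frac{I^{2}}{9}$
$u{\left(y,x \right)} = \frac{\left(5 - 4 x\right)^{2}}{9}$ ($u{\left(y,x \right)} = \frac{\left(5 + 2 \left(-2\right) x\right)^{2}}{9} = \frac{\left(5 - 4 x\right)^{2}}{9}$)
$u{\left(7,-7 \right)} \left(-20\right) \left(-38\right) \left(-1 - 4\right) = \frac{\left(-5 + 4 \left(-7\right)\right)^{2}}{9} \left(-20\right) \left(-38\right) \left(-1 - 4\right) = \frac{\left(-5 - 28\right)^{2}}{9} \left(-20\right) \left(-38\right) \left(-5\right) = \frac{\left(-33\right)^{2}}{9} \left(-20\right) \left(-38\right) \left(-5\right) = \frac{1}{9} \cdot 1089 \left(-20\right) \left(-38\right) \left(-5\right) = 121 \left(-20\right) \left(-38\right) \left(-5\right) = \left(-2420\right) \left(-38\right) \left(-5\right) = 91960 \left(-5\right) = -459800$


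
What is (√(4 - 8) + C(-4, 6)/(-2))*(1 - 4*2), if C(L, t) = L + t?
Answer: 7 - 14*I ≈ 7.0 - 14.0*I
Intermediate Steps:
(√(4 - 8) + C(-4, 6)/(-2))*(1 - 4*2) = (√(4 - 8) + (-4 + 6)/(-2))*(1 - 4*2) = (√(-4) + 2*(-½))*(1 - 8) = (2*I - 1)*(-7) = (-1 + 2*I)*(-7) = 7 - 14*I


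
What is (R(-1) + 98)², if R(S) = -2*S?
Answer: 10000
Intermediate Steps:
(R(-1) + 98)² = (-2*(-1) + 98)² = (2 + 98)² = 100² = 10000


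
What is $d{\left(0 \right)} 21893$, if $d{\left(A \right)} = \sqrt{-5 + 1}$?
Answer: $43786 i \approx 43786.0 i$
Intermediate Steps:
$d{\left(A \right)} = 2 i$ ($d{\left(A \right)} = \sqrt{-4} = 2 i$)
$d{\left(0 \right)} 21893 = 2 i 21893 = 43786 i$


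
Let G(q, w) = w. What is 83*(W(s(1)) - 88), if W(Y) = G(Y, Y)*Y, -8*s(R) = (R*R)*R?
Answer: -467373/64 ≈ -7302.7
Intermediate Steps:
s(R) = -R³/8 (s(R) = -R*R*R/8 = -R²*R/8 = -R³/8)
W(Y) = Y² (W(Y) = Y*Y = Y²)
83*(W(s(1)) - 88) = 83*((-⅛*1³)² - 88) = 83*((-⅛*1)² - 88) = 83*((-⅛)² - 88) = 83*(1/64 - 88) = 83*(-5631/64) = -467373/64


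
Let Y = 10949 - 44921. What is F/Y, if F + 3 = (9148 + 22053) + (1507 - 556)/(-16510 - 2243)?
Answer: -65006127/70786324 ≈ -0.91834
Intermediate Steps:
Y = -33972
F = 195018381/6251 (F = -3 + ((9148 + 22053) + (1507 - 556)/(-16510 - 2243)) = -3 + (31201 + 951/(-18753)) = -3 + (31201 + 951*(-1/18753)) = -3 + (31201 - 317/6251) = -3 + 195037134/6251 = 195018381/6251 ≈ 31198.)
F/Y = (195018381/6251)/(-33972) = (195018381/6251)*(-1/33972) = -65006127/70786324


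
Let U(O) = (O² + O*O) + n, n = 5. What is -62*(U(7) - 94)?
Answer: -558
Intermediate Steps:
U(O) = 5 + 2*O² (U(O) = (O² + O*O) + 5 = (O² + O²) + 5 = 2*O² + 5 = 5 + 2*O²)
-62*(U(7) - 94) = -62*((5 + 2*7²) - 94) = -62*((5 + 2*49) - 94) = -62*((5 + 98) - 94) = -62*(103 - 94) = -62*9 = -558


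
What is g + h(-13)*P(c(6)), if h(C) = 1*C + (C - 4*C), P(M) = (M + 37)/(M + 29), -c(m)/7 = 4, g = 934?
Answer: 1168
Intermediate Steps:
c(m) = -28 (c(m) = -7*4 = -28)
P(M) = (37 + M)/(29 + M)
h(C) = -2*C (h(C) = C - 3*C = -2*C)
g + h(-13)*P(c(6)) = 934 + (-2*(-13))*((37 - 28)/(29 - 28)) = 934 + 26*(9/1) = 934 + 26*(1*9) = 934 + 26*9 = 934 + 234 = 1168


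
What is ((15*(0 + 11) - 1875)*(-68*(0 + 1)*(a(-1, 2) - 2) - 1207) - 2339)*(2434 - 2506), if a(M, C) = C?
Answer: -148437432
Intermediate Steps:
((15*(0 + 11) - 1875)*(-68*(0 + 1)*(a(-1, 2) - 2) - 1207) - 2339)*(2434 - 2506) = ((15*(0 + 11) - 1875)*(-68*(0 + 1)*(2 - 2) - 1207) - 2339)*(2434 - 2506) = ((15*11 - 1875)*(-68*0 - 1207) - 2339)*(-72) = ((165 - 1875)*(-68*0 - 1207) - 2339)*(-72) = (-1710*(0 - 1207) - 2339)*(-72) = (-1710*(-1207) - 2339)*(-72) = (2063970 - 2339)*(-72) = 2061631*(-72) = -148437432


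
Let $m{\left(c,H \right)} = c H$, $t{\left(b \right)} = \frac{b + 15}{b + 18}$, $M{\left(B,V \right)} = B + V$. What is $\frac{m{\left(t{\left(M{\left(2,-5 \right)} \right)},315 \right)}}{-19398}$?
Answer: $- \frac{42}{3233} \approx -0.012991$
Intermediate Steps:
$t{\left(b \right)} = \frac{15 + b}{18 + b}$
$m{\left(c,H \right)} = H c$
$\frac{m{\left(t{\left(M{\left(2,-5 \right)} \right)},315 \right)}}{-19398} = \frac{315 \frac{15 + \left(2 - 5\right)}{18 + \left(2 - 5\right)}}{-19398} = 315 \frac{15 - 3}{18 - 3} \left(- \frac{1}{19398}\right) = 315 \cdot \frac{1}{15} \cdot 12 \left(- \frac{1}{19398}\right) = 315 \cdot \frac{4}{5} \left(- \frac{1}{19398}\right) = 252 \left(- \frac{1}{19398}\right) = - \frac{42}{3233}$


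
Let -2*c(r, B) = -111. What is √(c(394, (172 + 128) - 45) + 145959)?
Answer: √584058/2 ≈ 382.12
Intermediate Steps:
c(r, B) = 111/2 (c(r, B) = -½*(-111) = 111/2)
√(c(394, (172 + 128) - 45) + 145959) = √(111/2 + 145959) = √(292029/2) = √584058/2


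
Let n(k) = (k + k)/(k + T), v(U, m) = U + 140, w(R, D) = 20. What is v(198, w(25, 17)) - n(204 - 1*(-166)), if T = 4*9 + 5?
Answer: 138178/411 ≈ 336.20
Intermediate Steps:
T = 41 (T = 36 + 5 = 41)
v(U, m) = 140 + U
n(k) = 2*k/(41 + k) (n(k) = (k + k)/(k + 41) = (2*k)/(41 + k) = 2*k/(41 + k))
v(198, w(25, 17)) - n(204 - 1*(-166)) = (140 + 198) - 2*(204 - 1*(-166))/(41 + (204 - 1*(-166))) = 338 - 2*(204 + 166)/(41 + (204 + 166)) = 338 - 2*370/(41 + 370) = 338 - 2*370/411 = 338 - 1*740/411 = 338 - 740/411 = 138178/411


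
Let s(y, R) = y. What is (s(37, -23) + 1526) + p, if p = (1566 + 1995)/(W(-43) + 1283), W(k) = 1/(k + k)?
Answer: 57587659/36779 ≈ 1565.8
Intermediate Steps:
W(k) = 1/(2*k)
p = 102082/36779 (p = (1566 + 1995)/((½)/(-43) + 1283) = 3561/((½)*(-1/43) + 1283) = 3561/(-1/86 + 1283) = 3561/(110337/86) = 3561*(86/110337) = 102082/36779 ≈ 2.7756)
(s(37, -23) + 1526) + p = (37 + 1526) + 102082/36779 = 1563 + 102082/36779 = 57587659/36779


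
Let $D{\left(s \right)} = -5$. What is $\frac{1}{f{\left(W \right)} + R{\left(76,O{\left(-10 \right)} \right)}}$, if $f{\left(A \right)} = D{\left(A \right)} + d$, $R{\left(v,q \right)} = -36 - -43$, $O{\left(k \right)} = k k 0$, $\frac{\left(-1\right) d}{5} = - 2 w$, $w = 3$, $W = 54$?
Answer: $\frac{1}{32} \approx 0.03125$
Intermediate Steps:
$d = 30$ ($d = - 5 \left(\left(-2\right) 3\right) = \left(-5\right) \left(-6\right) = 30$)
$O{\left(k \right)} = 0$ ($O{\left(k \right)} = k^{2} \cdot 0 = 0$)
$R{\left(v,q \right)} = 7$ ($R{\left(v,q \right)} = -36 + 43 = 7$)
$f{\left(A \right)} = 25$ ($f{\left(A \right)} = -5 + 30 = 25$)
$\frac{1}{f{\left(W \right)} + R{\left(76,O{\left(-10 \right)} \right)}} = \frac{1}{25 + 7} = \frac{1}{32}$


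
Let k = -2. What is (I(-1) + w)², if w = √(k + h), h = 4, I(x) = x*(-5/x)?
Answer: (5 - √2)² ≈ 12.858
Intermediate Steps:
I(x) = -5
w = √2 (w = √(-2 + 4) = √2 ≈ 1.4142)
(I(-1) + w)² = (-5 + √2)²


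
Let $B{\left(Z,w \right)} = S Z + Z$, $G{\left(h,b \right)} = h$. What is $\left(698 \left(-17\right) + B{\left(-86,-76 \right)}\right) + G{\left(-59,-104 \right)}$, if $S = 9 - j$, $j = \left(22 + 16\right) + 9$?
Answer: $-8743$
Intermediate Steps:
$j = 47$ ($j = 38 + 9 = 47$)
$S = -38$ ($S = 9 - 47 = -38$)
$B{\left(Z,w \right)} = - 37 Z$ ($B{\left(Z,w \right)} = - 38 Z + Z = - 37 Z$)
$\left(698 \left(-17\right) + B{\left(-86,-76 \right)}\right) + G{\left(-59,-104 \right)} = \left(698 \left(-17\right) - -3182\right) - 59 = \left(-11866 + 3182\right) - 59 = -8684 - 59 = -8743$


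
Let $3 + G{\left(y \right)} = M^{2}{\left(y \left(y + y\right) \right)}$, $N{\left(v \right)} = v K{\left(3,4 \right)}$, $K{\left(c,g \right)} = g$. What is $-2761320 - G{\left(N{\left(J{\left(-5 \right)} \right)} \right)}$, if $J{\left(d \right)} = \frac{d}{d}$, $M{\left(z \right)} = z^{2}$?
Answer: $-3809893$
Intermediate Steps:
$J{\left(d \right)} = 1$
$N{\left(v \right)} = 4 v$ ($N{\left(v \right)} = v 4 = 4 v$)
$G{\left(y \right)} = -3 + 16 y^{8}$ ($G{\left(y \right)} = -3 + \left(\left(y \left(y + y\right)\right)^{2}\right)^{2} = -3 + \left(\left(y 2 y\right)^{2}\right)^{2} = -3 + \left(\left(2 y^{2}\right)^{2}\right)^{2} = -3 + \left(4 y^{4}\right)^{2} = -3 + 16 y^{8}$)
$-2761320 - G{\left(N{\left(J{\left(-5 \right)} \right)} \right)} = -2761320 - \left(-3 + 16 \left(4 \cdot 1\right)^{8}\right) = -2761320 - \left(-3 + 16 \cdot 4^{8}\right) = -2761320 - \left(-3 + 16 \cdot 65536\right) = -2761320 - \left(-3 + 1048576\right) = -2761320 - 1048573 = -3809893$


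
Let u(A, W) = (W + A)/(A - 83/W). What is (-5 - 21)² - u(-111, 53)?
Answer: 2014971/2983 ≈ 675.48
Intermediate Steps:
u(A, W) = (A + W)/(A - 83/W)
(-5 - 21)² - u(-111, 53) = (-5 - 21)² - 53*(-111 + 53)/(-83 - 111*53) = (-26)² - 53*(-58)/(-83 - 5883) = 676 - 53*(-58)/(-5966) = 676 - 53*(-1)*(-58)/5966 = 676 - 1*1537/2983 = 676 - 1537/2983 = 2014971/2983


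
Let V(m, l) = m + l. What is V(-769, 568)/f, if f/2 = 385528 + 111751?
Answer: -201/994558 ≈ -0.00020210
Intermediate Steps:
V(m, l) = l + m
f = 994558 (f = 2*(385528 + 111751) = 2*497279 = 994558)
V(-769, 568)/f = (568 - 769)/994558 = -201*1/994558 = -201/994558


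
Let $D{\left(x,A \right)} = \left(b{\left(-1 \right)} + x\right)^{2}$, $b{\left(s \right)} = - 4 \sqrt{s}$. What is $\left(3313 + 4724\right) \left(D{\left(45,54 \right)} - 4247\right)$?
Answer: $-17986806 - 2893320 i \approx -1.7987 \cdot 10^{7} - 2.8933 \cdot 10^{6} i$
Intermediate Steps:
$D{\left(x,A \right)} = \left(x - 4 i\right)^{2}$ ($D{\left(x,A \right)} = \left(- 4 \sqrt{-1} + x\right)^{2} = \left(- 4 i + x\right)^{2} = \left(x - 4 i\right)^{2}$)
$\left(3313 + 4724\right) \left(D{\left(45,54 \right)} - 4247\right) = \left(3313 + 4724\right) \left(\left(45 - 4 i\right)^{2} - 4247\right) = 8037 \left(-4247 + \left(45 - 4 i\right)^{2}\right) = -34133139 + 8037 \left(45 - 4 i\right)^{2}$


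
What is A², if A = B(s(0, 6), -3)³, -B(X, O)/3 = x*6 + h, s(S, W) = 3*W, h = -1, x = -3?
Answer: 34296447249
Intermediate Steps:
B(X, O) = 57 (B(X, O) = -3*(-3*6 - 1) = -3*(-18 - 1) = -3*(-19) = 57)
A = 185193 (A = 57³ = 185193)
A² = 185193² = 34296447249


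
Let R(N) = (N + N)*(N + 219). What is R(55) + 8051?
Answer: 38191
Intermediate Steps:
R(N) = 2*N*(219 + N) (R(N) = (2*N)*(219 + N) = 2*N*(219 + N))
R(55) + 8051 = 2*55*(219 + 55) + 8051 = 2*55*274 + 8051 = 30140 + 8051 = 38191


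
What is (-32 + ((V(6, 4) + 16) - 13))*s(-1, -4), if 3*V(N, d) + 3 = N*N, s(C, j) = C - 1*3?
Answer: 72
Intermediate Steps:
s(C, j) = -3 + C (s(C, j) = C - 3 = -3 + C)
V(N, d) = -1 + N**2/3 (V(N, d) = -1 + (N*N)/3 = -1 + N**2/3)
(-32 + ((V(6, 4) + 16) - 13))*s(-1, -4) = (-32 + (((-1 + (1/3)*6**2) + 16) - 13))*(-3 - 1) = (-32 + (((-1 + (1/3)*36) + 16) - 13))*(-4) = (-32 + (((-1 + 12) + 16) - 13))*(-4) = (-32 + ((11 + 16) - 13))*(-4) = (-32 + (27 - 13))*(-4) = (-32 + 14)*(-4) = -18*(-4) = 72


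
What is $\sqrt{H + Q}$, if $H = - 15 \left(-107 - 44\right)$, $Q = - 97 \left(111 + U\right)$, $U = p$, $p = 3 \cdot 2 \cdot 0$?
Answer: $i \sqrt{8502} \approx 92.206 i$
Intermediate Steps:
$p = 0$ ($p = 6 \cdot 0 = 0$)
$U = 0$
$Q = -10767$ ($Q = - 97 \left(111 + 0\right) = \left(-97\right) 111 = -10767$)
$H = 2265$ ($H = \left(-15\right) \left(-151\right) = 2265$)
$\sqrt{H + Q} = \sqrt{2265 - 10767} = \sqrt{-8502} = i \sqrt{8502}$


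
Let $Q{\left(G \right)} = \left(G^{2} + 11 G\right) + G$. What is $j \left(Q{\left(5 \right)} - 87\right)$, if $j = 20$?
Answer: $-40$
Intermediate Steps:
$Q{\left(G \right)} = G^{2} + 12 G$
$j \left(Q{\left(5 \right)} - 87\right) = 20 \left(5 \left(12 + 5\right) - 87\right) = 20 \left(5 \cdot 17 - 87\right) = 20 \left(85 - 87\right) = 20 \left(-2\right) = -40$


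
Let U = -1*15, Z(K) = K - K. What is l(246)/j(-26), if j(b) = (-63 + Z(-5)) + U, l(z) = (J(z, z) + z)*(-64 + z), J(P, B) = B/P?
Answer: -1729/3 ≈ -576.33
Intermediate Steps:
Z(K) = 0
U = -15
l(z) = (1 + z)*(-64 + z) (l(z) = (z/z + z)*(-64 + z) = (1 + z)*(-64 + z))
j(b) = -78 (j(b) = (-63 + 0) - 15 = -63 - 15 = -78)
l(246)/j(-26) = (-64 + 246² - 63*246)/(-78) = (-64 + 60516 - 15498)*(-1/78) = 44954*(-1/78) = -1729/3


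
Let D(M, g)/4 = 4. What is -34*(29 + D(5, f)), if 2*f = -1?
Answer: -1530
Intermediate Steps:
f = -½ (f = (½)*(-1) = -½ ≈ -0.50000)
D(M, g) = 16 (D(M, g) = 4*4 = 16)
-34*(29 + D(5, f)) = -34*(29 + 16) = -34*45 = -1530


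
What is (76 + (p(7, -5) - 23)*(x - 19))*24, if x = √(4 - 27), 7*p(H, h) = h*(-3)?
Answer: 79344/7 - 3504*I*√23/7 ≈ 11335.0 - 2400.7*I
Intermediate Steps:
p(H, h) = -3*h/7 (p(H, h) = (h*(-3))/7 = (-3*h)/7 = -3*h/7)
x = I*√23 (x = √(-23) = I*√23 ≈ 4.7958*I)
(76 + (p(7, -5) - 23)*(x - 19))*24 = (76 + (-3/7*(-5) - 23)*(I*√23 - 19))*24 = (76 + (15/7 - 23)*(-19 + I*√23))*24 = (76 - 146*(-19 + I*√23)/7)*24 = (76 + (2774/7 - 146*I*√23/7))*24 = (3306/7 - 146*I*√23/7)*24 = 79344/7 - 3504*I*√23/7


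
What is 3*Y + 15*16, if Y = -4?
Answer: 228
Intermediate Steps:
3*Y + 15*16 = 3*(-4) + 15*16 = -12 + 240 = 228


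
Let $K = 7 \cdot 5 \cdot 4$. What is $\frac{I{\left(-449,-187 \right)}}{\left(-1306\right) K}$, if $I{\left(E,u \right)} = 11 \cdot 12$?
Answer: $- \frac{33}{45710} \approx -0.00072194$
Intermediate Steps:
$I{\left(E,u \right)} = 132$
$K = 140$ ($K = 35 \cdot 4 = 140$)
$\frac{I{\left(-449,-187 \right)}}{\left(-1306\right) K} = \frac{132}{\left(-1306\right) 140} = \frac{132}{-182840} = 132 \left(- \frac{1}{182840}\right) = - \frac{33}{45710}$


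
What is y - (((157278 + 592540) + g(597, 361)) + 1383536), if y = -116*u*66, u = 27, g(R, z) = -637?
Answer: -2339429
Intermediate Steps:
y = -206712 (y = -116*27*66 = -3132*66 = -206712)
y - (((157278 + 592540) + g(597, 361)) + 1383536) = -206712 - (((157278 + 592540) - 637) + 1383536) = -206712 - ((749818 - 637) + 1383536) = -206712 - (749181 + 1383536) = -206712 - 1*2132717 = -206712 - 2132717 = -2339429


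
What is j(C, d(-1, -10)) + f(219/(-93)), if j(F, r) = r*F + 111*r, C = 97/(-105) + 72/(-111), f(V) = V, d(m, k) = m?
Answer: -13462511/120435 ≈ -111.78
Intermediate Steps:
C = -6109/3885 (C = 97*(-1/105) + 72*(-1/111) = -97/105 - 24/37 = -6109/3885 ≈ -1.5725)
j(F, r) = 111*r + F*r (j(F, r) = F*r + 111*r = 111*r + F*r)
j(C, d(-1, -10)) + f(219/(-93)) = -(111 - 6109/3885) + 219/(-93) = -1*425126/3885 + 219*(-1/93) = -425126/3885 - 73/31 = -13462511/120435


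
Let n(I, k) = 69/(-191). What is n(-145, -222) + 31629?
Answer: 6041070/191 ≈ 31629.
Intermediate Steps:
n(I, k) = -69/191 (n(I, k) = 69*(-1/191) = -69/191)
n(-145, -222) + 31629 = -69/191 + 31629 = 6041070/191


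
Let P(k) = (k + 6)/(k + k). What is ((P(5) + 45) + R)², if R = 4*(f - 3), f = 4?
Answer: 251001/100 ≈ 2510.0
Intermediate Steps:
P(k) = (6 + k)/(2*k) (P(k) = (6 + k)/((2*k)) = (6 + k)*(1/(2*k)) = (6 + k)/(2*k))
R = 4 (R = 4*(4 - 3) = 4*1 = 4)
((P(5) + 45) + R)² = (((½)*(6 + 5)/5 + 45) + 4)² = (((½)*(⅕)*11 + 45) + 4)² = ((11/10 + 45) + 4)² = (461/10 + 4)² = (501/10)² = 251001/100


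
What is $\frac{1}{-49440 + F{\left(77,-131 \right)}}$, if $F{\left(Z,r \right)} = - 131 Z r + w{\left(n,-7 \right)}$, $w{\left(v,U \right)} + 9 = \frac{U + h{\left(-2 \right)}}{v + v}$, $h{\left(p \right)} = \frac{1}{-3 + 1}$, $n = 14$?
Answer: $\frac{56}{71229073} \approx 7.862 \cdot 10^{-7}$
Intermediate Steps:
$h{\left(p \right)} = - \frac{1}{2}$ ($h{\left(p \right)} = \frac{1}{-2} = - \frac{1}{2}$)
$w{\left(v,U \right)} = -9 + \frac{- \frac{1}{2} + U}{2 v}$ ($w{\left(v,U \right)} = -9 + \frac{U - \frac{1}{2}}{v + v} = -9 + \frac{- \frac{1}{2} + U}{2 v}$)
$F{\left(Z,r \right)} = - \frac{519}{56} - 131 Z r$ ($F{\left(Z,r \right)} = - 131 Z r + \frac{-1 - 504 + 2 \left(-7\right)}{4 \cdot 14} = - 131 Z r + \frac{1}{4} \cdot \frac{1}{14} \left(-1 - 504 - 14\right) = - 131 Z r + \frac{1}{4} \cdot \frac{1}{14} \left(-519\right) = - 131 Z r - \frac{519}{56} = - \frac{519}{56} - 131 Z r$)
$\frac{1}{-49440 + F{\left(77,-131 \right)}} = \frac{1}{-49440 - \left(\frac{519}{56} + 10087 \left(-131\right)\right)} = \frac{1}{-49440 + \left(- \frac{519}{56} + 1321397\right)} = \frac{1}{-49440 + \frac{73997713}{56}} = \frac{1}{\frac{71229073}{56}} = \frac{56}{71229073}$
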